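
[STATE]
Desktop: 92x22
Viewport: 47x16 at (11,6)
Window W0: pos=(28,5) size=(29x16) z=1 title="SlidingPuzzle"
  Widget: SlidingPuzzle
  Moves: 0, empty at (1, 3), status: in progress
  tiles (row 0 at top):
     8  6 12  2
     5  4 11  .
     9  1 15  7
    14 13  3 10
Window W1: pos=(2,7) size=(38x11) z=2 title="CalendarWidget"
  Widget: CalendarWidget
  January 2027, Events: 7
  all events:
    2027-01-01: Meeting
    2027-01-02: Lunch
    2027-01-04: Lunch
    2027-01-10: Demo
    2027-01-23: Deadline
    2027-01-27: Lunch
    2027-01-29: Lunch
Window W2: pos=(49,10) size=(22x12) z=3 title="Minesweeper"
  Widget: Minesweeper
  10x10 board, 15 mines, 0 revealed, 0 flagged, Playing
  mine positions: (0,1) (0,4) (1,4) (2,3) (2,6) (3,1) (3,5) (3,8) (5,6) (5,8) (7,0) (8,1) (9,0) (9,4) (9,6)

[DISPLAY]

                 ┃ SlidingPuzzle             ┃ 
━━━━━━━━━━━━━━━━━━━━━━━━━━━━┓────────────────┨ 
rWidget                     ┃────┬────┐      ┃ 
────────────────────────────┨ 12 │  2 │      ┃ 
    January 2027            ┃────┼────┏━━━━━━━━
 Th Fr Sa Su                ┃ 11 │    ┃ Mineswe
     1*  2*  3              ┃────┼────┠────────
6  7  8  9 10*              ┃ 15 │  7 ┃■■■■■■■■
 14 15 16 17                ┃────┼────┃■■■■■■■■
 21 22 23* 24               ┃  3 │ 10 ┃■■■■■■■■
* 28 29* 30 31              ┃────┴────┃■■■■■■■■
━━━━━━━━━━━━━━━━━━━━━━━━━━━━┛         ┃■■■■■■■■
                 ┃                    ┃■■■■■■■■
                 ┃                    ┃■■■■■■■■
                 ┗━━━━━━━━━━━━━━━━━━━━┃■■■■■■■■
                                      ┗━━━━━━━━


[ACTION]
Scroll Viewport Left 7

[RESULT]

                        ┃ SlidingPuzzle        
━━━━━━━━━━━━━━━━━━━━━━━━━━━━━━━━━━━┓───────────
CalendarWidget                     ┃────┬────┐ 
───────────────────────────────────┨ 12 │  2 │ 
           January 2027            ┃────┼────┏━
o Tu We Th Fr Sa Su                ┃ 11 │    ┃ 
            1*  2*  3              ┃────┼────┠─
4*  5  6  7  8  9 10*              ┃ 15 │  7 ┃■
1 12 13 14 15 16 17                ┃────┼────┃■
8 19 20 21 22 23* 24               ┃  3 │ 10 ┃■
5 26 27* 28 29* 30 31              ┃────┴────┃■
━━━━━━━━━━━━━━━━━━━━━━━━━━━━━━━━━━━┛         ┃■
                        ┃                    ┃■
                        ┃                    ┃■
                        ┗━━━━━━━━━━━━━━━━━━━━┃■
                                             ┗━


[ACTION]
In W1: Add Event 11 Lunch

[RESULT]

                        ┃ SlidingPuzzle        
━━━━━━━━━━━━━━━━━━━━━━━━━━━━━━━━━━━┓───────────
CalendarWidget                     ┃────┬────┐ 
───────────────────────────────────┨ 12 │  2 │ 
           January 2027            ┃────┼────┏━
o Tu We Th Fr Sa Su                ┃ 11 │    ┃ 
            1*  2*  3              ┃────┼────┠─
4*  5  6  7  8  9 10*              ┃ 15 │  7 ┃■
1* 12 13 14 15 16 17               ┃────┼────┃■
8 19 20 21 22 23* 24               ┃  3 │ 10 ┃■
5 26 27* 28 29* 30 31              ┃────┴────┃■
━━━━━━━━━━━━━━━━━━━━━━━━━━━━━━━━━━━┛         ┃■
                        ┃                    ┃■
                        ┃                    ┃■
                        ┗━━━━━━━━━━━━━━━━━━━━┃■
                                             ┗━


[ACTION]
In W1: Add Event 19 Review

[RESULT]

                        ┃ SlidingPuzzle        
━━━━━━━━━━━━━━━━━━━━━━━━━━━━━━━━━━━┓───────────
CalendarWidget                     ┃────┬────┐ 
───────────────────────────────────┨ 12 │  2 │ 
           January 2027            ┃────┼────┏━
o Tu We Th Fr Sa Su                ┃ 11 │    ┃ 
            1*  2*  3              ┃────┼────┠─
4*  5  6  7  8  9 10*              ┃ 15 │  7 ┃■
1* 12 13 14 15 16 17               ┃────┼────┃■
8 19* 20 21 22 23* 24              ┃  3 │ 10 ┃■
5 26 27* 28 29* 30 31              ┃────┴────┃■
━━━━━━━━━━━━━━━━━━━━━━━━━━━━━━━━━━━┛         ┃■
                        ┃                    ┃■
                        ┃                    ┃■
                        ┗━━━━━━━━━━━━━━━━━━━━┃■
                                             ┗━


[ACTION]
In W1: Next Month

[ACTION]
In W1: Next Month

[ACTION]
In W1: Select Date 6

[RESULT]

                        ┃ SlidingPuzzle        
━━━━━━━━━━━━━━━━━━━━━━━━━━━━━━━━━━━┓───────────
CalendarWidget                     ┃────┬────┐ 
───────────────────────────────────┨ 12 │  2 │ 
            March 2027             ┃────┼────┏━
o Tu We Th Fr Sa Su                ┃ 11 │    ┃ 
1  2  3  4  5 [ 6]  7              ┃────┼────┠─
8  9 10 11 12 13 14                ┃ 15 │  7 ┃■
5 16 17 18 19 20 21                ┃────┼────┃■
2 23 24 25 26 27 28                ┃  3 │ 10 ┃■
9 30 31                            ┃────┴────┃■
━━━━━━━━━━━━━━━━━━━━━━━━━━━━━━━━━━━┛         ┃■
                        ┃                    ┃■
                        ┃                    ┃■
                        ┗━━━━━━━━━━━━━━━━━━━━┃■
                                             ┗━


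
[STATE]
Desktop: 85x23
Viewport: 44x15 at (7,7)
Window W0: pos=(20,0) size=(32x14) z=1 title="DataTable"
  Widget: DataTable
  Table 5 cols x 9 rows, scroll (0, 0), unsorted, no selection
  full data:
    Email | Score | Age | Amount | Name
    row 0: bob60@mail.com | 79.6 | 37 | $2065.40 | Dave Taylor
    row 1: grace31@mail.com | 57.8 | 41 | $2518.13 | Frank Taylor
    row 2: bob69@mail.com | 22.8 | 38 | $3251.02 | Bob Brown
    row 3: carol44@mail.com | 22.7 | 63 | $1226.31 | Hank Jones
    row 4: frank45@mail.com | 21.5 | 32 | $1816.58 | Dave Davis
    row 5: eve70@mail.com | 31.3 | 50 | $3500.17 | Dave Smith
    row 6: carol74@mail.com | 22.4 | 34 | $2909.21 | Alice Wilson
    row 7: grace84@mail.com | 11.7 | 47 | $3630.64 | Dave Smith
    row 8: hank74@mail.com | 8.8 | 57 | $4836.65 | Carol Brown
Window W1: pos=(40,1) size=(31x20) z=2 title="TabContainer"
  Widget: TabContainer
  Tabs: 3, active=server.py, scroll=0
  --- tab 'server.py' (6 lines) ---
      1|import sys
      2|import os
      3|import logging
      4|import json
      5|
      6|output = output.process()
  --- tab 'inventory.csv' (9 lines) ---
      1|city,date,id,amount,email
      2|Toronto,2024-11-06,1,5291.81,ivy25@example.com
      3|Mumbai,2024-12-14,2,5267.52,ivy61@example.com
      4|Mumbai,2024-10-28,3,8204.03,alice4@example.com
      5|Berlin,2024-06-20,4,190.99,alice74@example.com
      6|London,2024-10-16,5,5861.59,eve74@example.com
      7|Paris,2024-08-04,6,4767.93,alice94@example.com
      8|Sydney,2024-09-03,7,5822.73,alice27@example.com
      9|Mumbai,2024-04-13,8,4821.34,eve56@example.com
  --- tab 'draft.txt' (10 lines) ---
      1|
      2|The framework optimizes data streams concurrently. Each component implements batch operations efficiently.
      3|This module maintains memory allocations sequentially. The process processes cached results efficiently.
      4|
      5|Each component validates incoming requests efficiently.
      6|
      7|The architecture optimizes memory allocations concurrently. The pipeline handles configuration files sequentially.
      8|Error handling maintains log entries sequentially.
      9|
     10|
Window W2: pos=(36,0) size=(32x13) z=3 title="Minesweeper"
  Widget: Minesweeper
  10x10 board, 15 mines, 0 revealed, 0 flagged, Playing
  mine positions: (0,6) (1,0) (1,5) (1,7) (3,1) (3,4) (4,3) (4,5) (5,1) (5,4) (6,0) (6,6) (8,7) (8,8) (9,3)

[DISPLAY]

             ┃bob69@mail.com ┃■■■■■■■■■■    
             ┃carol44@mail.co┃■■■■■■■■■■    
             ┃frank45@mail.co┃■■■■■■■■■■    
             ┃eve70@mail.com ┃■■■■■■■■■■    
             ┃carol74@mail.co┃■■■■■■■■■■    
             ┃grace84@mail.co┗━━━━━━━━━━━━━━
             ┗━━━━━━━━━━━━━━━━━━━┃          
                                 ┃          
                                 ┃          
                                 ┃          
                                 ┃          
                                 ┃          
                                 ┃          
                                 ┗━━━━━━━━━━
                                            


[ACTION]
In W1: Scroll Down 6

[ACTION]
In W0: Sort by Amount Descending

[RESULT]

             ┃eve70@mail.com ┃■■■■■■■■■■    
             ┃bob69@mail.com ┃■■■■■■■■■■    
             ┃carol74@mail.co┃■■■■■■■■■■    
             ┃grace31@mail.co┃■■■■■■■■■■    
             ┃bob60@mail.com ┃■■■■■■■■■■    
             ┃frank45@mail.co┗━━━━━━━━━━━━━━
             ┗━━━━━━━━━━━━━━━━━━━┃          
                                 ┃          
                                 ┃          
                                 ┃          
                                 ┃          
                                 ┃          
                                 ┃          
                                 ┗━━━━━━━━━━
                                            


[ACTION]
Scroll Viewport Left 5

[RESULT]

                  ┃eve70@mail.com ┃■■■■■■■■■
                  ┃bob69@mail.com ┃■■■■■■■■■
                  ┃carol74@mail.co┃■■■■■■■■■
                  ┃grace31@mail.co┃■■■■■■■■■
                  ┃bob60@mail.com ┃■■■■■■■■■
                  ┃frank45@mail.co┗━━━━━━━━━
                  ┗━━━━━━━━━━━━━━━━━━━┃     
                                      ┃     
                                      ┃     
                                      ┃     
                                      ┃     
                                      ┃     
                                      ┃     
                                      ┗━━━━━
                                            


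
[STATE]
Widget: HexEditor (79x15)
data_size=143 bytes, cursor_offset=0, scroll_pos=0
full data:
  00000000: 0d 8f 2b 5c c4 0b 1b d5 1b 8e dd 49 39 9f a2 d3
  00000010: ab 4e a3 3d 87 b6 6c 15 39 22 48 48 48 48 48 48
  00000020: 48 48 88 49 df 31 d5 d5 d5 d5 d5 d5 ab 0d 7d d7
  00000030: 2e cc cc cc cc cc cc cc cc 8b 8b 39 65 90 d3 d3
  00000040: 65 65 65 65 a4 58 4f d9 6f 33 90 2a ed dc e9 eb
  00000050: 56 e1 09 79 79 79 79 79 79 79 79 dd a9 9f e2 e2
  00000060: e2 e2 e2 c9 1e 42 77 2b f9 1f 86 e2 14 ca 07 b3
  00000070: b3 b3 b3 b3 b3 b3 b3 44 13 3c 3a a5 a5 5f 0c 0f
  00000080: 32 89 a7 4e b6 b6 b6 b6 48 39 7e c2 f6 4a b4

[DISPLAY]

00000000  0D 8f 2b 5c c4 0b 1b d5  1b 8e dd 49 39 9f a2 d3  |..+\.......I9...| 
00000010  ab 4e a3 3d 87 b6 6c 15  39 22 48 48 48 48 48 48  |.N.=..l.9"HHHHHH| 
00000020  48 48 88 49 df 31 d5 d5  d5 d5 d5 d5 ab 0d 7d d7  |HH.I.1........}.| 
00000030  2e cc cc cc cc cc cc cc  cc 8b 8b 39 65 90 d3 d3  |...........9e...| 
00000040  65 65 65 65 a4 58 4f d9  6f 33 90 2a ed dc e9 eb  |eeee.XO.o3.*....| 
00000050  56 e1 09 79 79 79 79 79  79 79 79 dd a9 9f e2 e2  |V..yyyyyyyy.....| 
00000060  e2 e2 e2 c9 1e 42 77 2b  f9 1f 86 e2 14 ca 07 b3  |.....Bw+........| 
00000070  b3 b3 b3 b3 b3 b3 b3 44  13 3c 3a a5 a5 5f 0c 0f  |.......D.<:.._..| 
00000080  32 89 a7 4e b6 b6 b6 b6  48 39 7e c2 f6 4a b4     |2..N....H9~..J. | 
                                                                               
                                                                               
                                                                               
                                                                               
                                                                               
                                                                               


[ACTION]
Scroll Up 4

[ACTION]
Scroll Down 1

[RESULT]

00000010  ab 4e a3 3d 87 b6 6c 15  39 22 48 48 48 48 48 48  |.N.=..l.9"HHHHHH| 
00000020  48 48 88 49 df 31 d5 d5  d5 d5 d5 d5 ab 0d 7d d7  |HH.I.1........}.| 
00000030  2e cc cc cc cc cc cc cc  cc 8b 8b 39 65 90 d3 d3  |...........9e...| 
00000040  65 65 65 65 a4 58 4f d9  6f 33 90 2a ed dc e9 eb  |eeee.XO.o3.*....| 
00000050  56 e1 09 79 79 79 79 79  79 79 79 dd a9 9f e2 e2  |V..yyyyyyyy.....| 
00000060  e2 e2 e2 c9 1e 42 77 2b  f9 1f 86 e2 14 ca 07 b3  |.....Bw+........| 
00000070  b3 b3 b3 b3 b3 b3 b3 44  13 3c 3a a5 a5 5f 0c 0f  |.......D.<:.._..| 
00000080  32 89 a7 4e b6 b6 b6 b6  48 39 7e c2 f6 4a b4     |2..N....H9~..J. | 
                                                                               
                                                                               
                                                                               
                                                                               
                                                                               
                                                                               
                                                                               


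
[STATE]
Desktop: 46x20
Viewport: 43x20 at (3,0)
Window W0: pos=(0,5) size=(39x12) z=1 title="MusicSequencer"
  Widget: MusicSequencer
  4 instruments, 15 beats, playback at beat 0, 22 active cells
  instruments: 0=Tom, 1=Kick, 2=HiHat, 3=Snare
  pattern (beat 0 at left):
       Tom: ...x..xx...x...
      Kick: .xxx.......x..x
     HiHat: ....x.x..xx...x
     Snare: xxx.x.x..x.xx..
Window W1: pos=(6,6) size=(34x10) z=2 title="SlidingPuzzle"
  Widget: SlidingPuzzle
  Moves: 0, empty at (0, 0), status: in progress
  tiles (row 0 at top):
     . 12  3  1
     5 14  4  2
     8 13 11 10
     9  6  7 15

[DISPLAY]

                                           
                                           
                                           
                                           
                                           
━━━━━━━━━━━━━━━━━━━━━━━━━━━━━━━━━━━┓       
usi┏━━━━━━━━━━━━━━━━━━━━━━━━━━━━━━━━┓      
───┃ SlidingPuzzle                  ┃      
   ┠────────────────────────────────┨      
 To┃┌────┬────┬────┬────┐           ┃      
Kic┃│    │ 12 │  3 │  1 │           ┃      
iHa┃├────┼────┼────┼────┤           ┃      
nar┃│  5 │ 14 │  4 │  2 │           ┃      
   ┃├────┼────┼────┼────┤           ┃      
   ┃│  8 │ 13 │ 11 │ 10 │           ┃      
   ┗━━━━━━━━━━━━━━━━━━━━━━━━━━━━━━━━┛      
━━━━━━━━━━━━━━━━━━━━━━━━━━━━━━━━━━━┛       
                                           
                                           
                                           


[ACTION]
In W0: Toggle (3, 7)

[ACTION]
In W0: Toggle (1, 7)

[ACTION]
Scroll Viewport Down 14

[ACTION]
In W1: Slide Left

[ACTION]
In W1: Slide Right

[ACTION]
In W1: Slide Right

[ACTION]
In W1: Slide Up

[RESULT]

                                           
                                           
                                           
                                           
                                           
━━━━━━━━━━━━━━━━━━━━━━━━━━━━━━━━━━━┓       
usi┏━━━━━━━━━━━━━━━━━━━━━━━━━━━━━━━━┓      
───┃ SlidingPuzzle                  ┃      
   ┠────────────────────────────────┨      
 To┃┌────┬────┬────┬────┐           ┃      
Kic┃│  5 │ 12 │  3 │  1 │           ┃      
iHa┃├────┼────┼────┼────┤           ┃      
nar┃│    │ 14 │  4 │  2 │           ┃      
   ┃├────┼────┼────┼────┤           ┃      
   ┃│  8 │ 13 │ 11 │ 10 │           ┃      
   ┗━━━━━━━━━━━━━━━━━━━━━━━━━━━━━━━━┛      
━━━━━━━━━━━━━━━━━━━━━━━━━━━━━━━━━━━┛       
                                           
                                           
                                           


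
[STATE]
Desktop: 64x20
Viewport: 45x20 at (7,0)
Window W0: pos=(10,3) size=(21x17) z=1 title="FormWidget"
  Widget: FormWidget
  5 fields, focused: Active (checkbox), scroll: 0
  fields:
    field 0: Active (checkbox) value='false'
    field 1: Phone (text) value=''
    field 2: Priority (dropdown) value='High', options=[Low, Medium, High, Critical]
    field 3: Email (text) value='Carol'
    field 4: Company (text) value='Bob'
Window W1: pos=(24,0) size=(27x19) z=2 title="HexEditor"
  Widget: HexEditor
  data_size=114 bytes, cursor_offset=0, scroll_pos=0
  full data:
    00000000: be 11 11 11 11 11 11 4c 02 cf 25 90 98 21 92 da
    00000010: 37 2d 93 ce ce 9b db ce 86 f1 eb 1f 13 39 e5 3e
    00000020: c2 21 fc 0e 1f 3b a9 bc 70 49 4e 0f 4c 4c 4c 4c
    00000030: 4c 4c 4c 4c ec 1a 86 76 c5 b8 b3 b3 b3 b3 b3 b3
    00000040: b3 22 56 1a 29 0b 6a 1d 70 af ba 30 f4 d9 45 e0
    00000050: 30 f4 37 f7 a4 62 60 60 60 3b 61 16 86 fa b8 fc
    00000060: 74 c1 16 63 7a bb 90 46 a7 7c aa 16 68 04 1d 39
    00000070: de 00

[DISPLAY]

                 ┏━━━━━━━━━━━━━━━━━━━━━━━━━┓ 
                 ┃ HexEditor               ┃ 
                 ┠─────────────────────────┨ 
   ┏━━━━━━━━━━━━━┃00000000  BE 11 11 11 11 ┃ 
   ┃ FormWidget  ┃00000010  37 2d 93 ce ce ┃ 
   ┠─────────────┃00000020  c2 21 fc 0e 1f ┃ 
   ┃> Active:    ┃00000030  4c 4c 4c 4c ec ┃ 
   ┃  Phone:     ┃00000040  b3 22 56 1a 29 ┃ 
   ┃  Priority:  ┃00000050  30 f4 37 f7 a4 ┃ 
   ┃  Email:     ┃00000060  74 c1 16 63 7a ┃ 
   ┃  Company:   ┃00000070  de 00          ┃ 
   ┃             ┃                         ┃ 
   ┃             ┃                         ┃ 
   ┃             ┃                         ┃ 
   ┃             ┃                         ┃ 
   ┃             ┃                         ┃ 
   ┃             ┃                         ┃ 
   ┃             ┃                         ┃ 
   ┃             ┗━━━━━━━━━━━━━━━━━━━━━━━━━┛ 
   ┗━━━━━━━━━━━━━━━━━━━┛                     


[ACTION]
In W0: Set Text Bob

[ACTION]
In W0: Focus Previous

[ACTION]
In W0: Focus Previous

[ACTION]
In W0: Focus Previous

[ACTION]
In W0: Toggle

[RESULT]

                 ┏━━━━━━━━━━━━━━━━━━━━━━━━━┓ 
                 ┃ HexEditor               ┃ 
                 ┠─────────────────────────┨ 
   ┏━━━━━━━━━━━━━┃00000000  BE 11 11 11 11 ┃ 
   ┃ FormWidget  ┃00000010  37 2d 93 ce ce ┃ 
   ┠─────────────┃00000020  c2 21 fc 0e 1f ┃ 
   ┃  Active:    ┃00000030  4c 4c 4c 4c ec ┃ 
   ┃  Phone:     ┃00000040  b3 22 56 1a 29 ┃ 
   ┃> Priority:  ┃00000050  30 f4 37 f7 a4 ┃ 
   ┃  Email:     ┃00000060  74 c1 16 63 7a ┃ 
   ┃  Company:   ┃00000070  de 00          ┃ 
   ┃             ┃                         ┃ 
   ┃             ┃                         ┃ 
   ┃             ┃                         ┃ 
   ┃             ┃                         ┃ 
   ┃             ┃                         ┃ 
   ┃             ┃                         ┃ 
   ┃             ┃                         ┃ 
   ┃             ┗━━━━━━━━━━━━━━━━━━━━━━━━━┛ 
   ┗━━━━━━━━━━━━━━━━━━━┛                     


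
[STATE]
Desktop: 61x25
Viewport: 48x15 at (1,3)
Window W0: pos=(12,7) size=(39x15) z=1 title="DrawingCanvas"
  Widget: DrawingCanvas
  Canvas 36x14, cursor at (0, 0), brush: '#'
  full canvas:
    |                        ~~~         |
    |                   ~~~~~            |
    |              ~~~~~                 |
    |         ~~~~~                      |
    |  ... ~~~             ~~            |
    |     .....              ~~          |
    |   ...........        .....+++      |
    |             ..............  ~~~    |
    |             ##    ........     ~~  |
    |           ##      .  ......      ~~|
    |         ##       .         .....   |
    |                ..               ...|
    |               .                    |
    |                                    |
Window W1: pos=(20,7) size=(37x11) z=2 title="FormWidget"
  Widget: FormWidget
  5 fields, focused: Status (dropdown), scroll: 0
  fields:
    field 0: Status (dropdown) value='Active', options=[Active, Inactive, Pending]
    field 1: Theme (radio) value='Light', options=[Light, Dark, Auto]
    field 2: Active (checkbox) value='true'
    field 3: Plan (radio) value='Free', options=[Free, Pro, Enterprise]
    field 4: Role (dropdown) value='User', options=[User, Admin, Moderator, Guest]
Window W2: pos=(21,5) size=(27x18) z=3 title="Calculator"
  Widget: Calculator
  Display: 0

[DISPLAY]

                                                
                                                
                    ┏━━━━━━━━━━━━━━━━━━━━━━━━━┓ 
                    ┃ Calculator              ┃ 
           ┏━━━━━━━┏┠─────────────────────────┨━
           ┃ Drawin┃┃                        0┃ 
           ┠───────┠┃┌───┬───┬───┬───┐        ┃─
           ┃+      ┃┃│ 7 │ 8 │ 9 │ ÷ │        ┃ 
           ┃       ┃┃├───┼───┼───┼───┤        ┃)
           ┃       ┃┃│ 4 │ 5 │ 6 │ × │        ┃ 
           ┃       ┃┃├───┼───┼───┼───┤        ┃ 
           ┃  ... ~┃┃│ 1 │ 2 │ 3 │ - │        ┃ 
           ┃     ..┃┃├───┼───┼───┼───┤        ┃ 
           ┃   ....┃┃│ 0 │ . │ = │ + │        ┃ 
           ┃       ┗┃├───┼───┼───┼───┤        ┃━


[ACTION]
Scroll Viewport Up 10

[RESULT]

                                                
                                                
                                                
                                                
                                                
                    ┏━━━━━━━━━━━━━━━━━━━━━━━━━┓ 
                    ┃ Calculator              ┃ 
           ┏━━━━━━━┏┠─────────────────────────┨━
           ┃ Drawin┃┃                        0┃ 
           ┠───────┠┃┌───┬───┬───┬───┐        ┃─
           ┃+      ┃┃│ 7 │ 8 │ 9 │ ÷ │        ┃ 
           ┃       ┃┃├───┼───┼───┼───┤        ┃)
           ┃       ┃┃│ 4 │ 5 │ 6 │ × │        ┃ 
           ┃       ┃┃├───┼───┼───┼───┤        ┃ 
           ┃  ... ~┃┃│ 1 │ 2 │ 3 │ - │        ┃ 


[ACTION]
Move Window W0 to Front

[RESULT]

                                                
                                                
                                                
                                                
                                                
                    ┏━━━━━━━━━━━━━━━━━━━━━━━━━┓ 
                    ┃ Calculator              ┃ 
           ┏━━━━━━━━━━━━━━━━━━━━━━━━━━━━━━━━━━━━
           ┃ DrawingCanvas                      
           ┠────────────────────────────────────
           ┃+                       ~~~         
           ┃                   ~~~~~            
           ┃              ~~~~~                 
           ┃         ~~~~~                      
           ┃  ... ~~~             ~~            


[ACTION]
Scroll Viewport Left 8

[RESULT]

                                                
                                                
                                                
                                                
                                                
                     ┏━━━━━━━━━━━━━━━━━━━━━━━━━┓
                     ┃ Calculator              ┃
            ┏━━━━━━━━━━━━━━━━━━━━━━━━━━━━━━━━━━━
            ┃ DrawingCanvas                     
            ┠───────────────────────────────────
            ┃+                       ~~~        
            ┃                   ~~~~~           
            ┃              ~~~~~                
            ┃         ~~~~~                     
            ┃  ... ~~~             ~~           


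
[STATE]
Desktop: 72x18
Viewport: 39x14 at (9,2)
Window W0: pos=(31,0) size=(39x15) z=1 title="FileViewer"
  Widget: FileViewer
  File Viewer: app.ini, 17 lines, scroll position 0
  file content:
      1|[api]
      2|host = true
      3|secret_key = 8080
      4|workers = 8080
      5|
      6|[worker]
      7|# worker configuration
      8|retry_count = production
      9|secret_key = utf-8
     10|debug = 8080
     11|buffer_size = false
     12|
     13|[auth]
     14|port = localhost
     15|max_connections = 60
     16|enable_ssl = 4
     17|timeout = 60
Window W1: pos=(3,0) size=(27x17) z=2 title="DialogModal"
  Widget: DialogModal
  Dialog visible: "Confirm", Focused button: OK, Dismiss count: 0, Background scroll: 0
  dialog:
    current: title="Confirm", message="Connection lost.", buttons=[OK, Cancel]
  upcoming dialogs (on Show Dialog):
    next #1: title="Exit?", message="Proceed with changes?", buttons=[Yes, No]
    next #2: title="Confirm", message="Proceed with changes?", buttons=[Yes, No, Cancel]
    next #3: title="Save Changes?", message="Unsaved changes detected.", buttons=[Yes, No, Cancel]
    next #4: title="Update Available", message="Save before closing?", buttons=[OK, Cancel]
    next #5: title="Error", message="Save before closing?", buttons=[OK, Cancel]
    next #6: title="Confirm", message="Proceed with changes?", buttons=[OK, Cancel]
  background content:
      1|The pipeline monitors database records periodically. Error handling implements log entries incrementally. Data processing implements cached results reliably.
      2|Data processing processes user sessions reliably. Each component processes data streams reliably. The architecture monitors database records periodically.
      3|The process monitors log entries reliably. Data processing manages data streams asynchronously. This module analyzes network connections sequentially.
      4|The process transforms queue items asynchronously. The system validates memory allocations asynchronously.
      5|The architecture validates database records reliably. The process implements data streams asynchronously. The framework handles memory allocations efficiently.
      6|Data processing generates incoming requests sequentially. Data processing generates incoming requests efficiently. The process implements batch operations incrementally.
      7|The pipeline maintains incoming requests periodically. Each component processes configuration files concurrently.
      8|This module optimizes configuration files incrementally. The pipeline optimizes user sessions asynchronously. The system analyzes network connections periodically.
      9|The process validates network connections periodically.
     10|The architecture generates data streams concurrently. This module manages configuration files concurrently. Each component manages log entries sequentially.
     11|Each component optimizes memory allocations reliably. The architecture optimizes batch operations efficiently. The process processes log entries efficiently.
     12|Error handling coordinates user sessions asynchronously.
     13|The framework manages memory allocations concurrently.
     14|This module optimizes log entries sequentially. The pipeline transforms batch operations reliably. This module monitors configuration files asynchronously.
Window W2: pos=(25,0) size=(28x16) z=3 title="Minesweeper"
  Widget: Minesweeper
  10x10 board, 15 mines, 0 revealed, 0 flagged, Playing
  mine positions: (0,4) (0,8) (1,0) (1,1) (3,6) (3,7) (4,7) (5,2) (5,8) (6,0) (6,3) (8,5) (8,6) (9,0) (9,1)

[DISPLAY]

────────────────┠──────────────────────
ipeline monitors┃■■■■■■■■■■            
processing proce┃■■■■■■■■■■            
rocess monitors ┃■■■■■■■■■■            
rocess transform┃■■■■■■■■■■            
────────────────┃■■■■■■■■■■            
   Confirm      ┃■■■■■■■■■■            
onnection lost. ┃■■■■■■■■■■            
[OK]  Cancel    ┃■■■■■■■■■■            
────────────────┃■■■■■■■■■■            
rchitecture gene┃■■■■■■■■■■            
component optimi┃                      
 handling coordi┃                      
ramework manages┗━━━━━━━━━━━━━━━━━━━━━━


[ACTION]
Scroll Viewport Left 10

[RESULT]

   ┠─────────────────────┠─────────────
   ┃The pipeline monitors┃■■■■■■■■■■   
   ┃Data processing proce┃■■■■■■■■■■   
   ┃The process monitors ┃■■■■■■■■■■   
   ┃The process transform┃■■■■■■■■■■   
   ┃Th┌──────────────────┃■■■■■■■■■■   
   ┃Da│     Confirm      ┃■■■■■■■■■■   
   ┃Th│ Connection lost. ┃■■■■■■■■■■   
   ┃Th│  [OK]  Cancel    ┃■■■■■■■■■■   
   ┃Th└──────────────────┃■■■■■■■■■■   
   ┃The architecture gene┃■■■■■■■■■■   
   ┃Each component optimi┃             
   ┃Error handling coordi┃             
   ┃The framework manages┗━━━━━━━━━━━━━


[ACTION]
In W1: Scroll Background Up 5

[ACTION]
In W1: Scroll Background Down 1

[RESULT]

   ┠─────────────────────┠─────────────
   ┃Data processing proce┃■■■■■■■■■■   
   ┃The process monitors ┃■■■■■■■■■■   
   ┃The process transform┃■■■■■■■■■■   
   ┃The architecture vali┃■■■■■■■■■■   
   ┃Da┌──────────────────┃■■■■■■■■■■   
   ┃Th│     Confirm      ┃■■■■■■■■■■   
   ┃Th│ Connection lost. ┃■■■■■■■■■■   
   ┃Th│  [OK]  Cancel    ┃■■■■■■■■■■   
   ┃Th└──────────────────┃■■■■■■■■■■   
   ┃Each component optimi┃■■■■■■■■■■   
   ┃Error handling coordi┃             
   ┃The framework manages┃             
   ┃This module optimizes┗━━━━━━━━━━━━━


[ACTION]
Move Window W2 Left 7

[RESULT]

   ┠──────────────┠────────────────────
   ┃Data processin┃■■■■■■■■■■          
   ┃The process mo┃■■■■■■■■■■          
   ┃The process tr┃■■■■■■■■■■          
   ┃The architectu┃■■■■■■■■■■          
   ┃Da┌───────────┃■■■■■■■■■■          
   ┃Th│     Confir┃■■■■■■■■■■          
   ┃Th│ Connection┃■■■■■■■■■■          
   ┃Th│  [OK]  Can┃■■■■■■■■■■          
   ┃Th└───────────┃■■■■■■■■■■          
   ┃Each component┃■■■■■■■■■■          
   ┃Error handling┃                    
   ┃The framework ┃                    
   ┃This module op┗━━━━━━━━━━━━━━━━━━━━


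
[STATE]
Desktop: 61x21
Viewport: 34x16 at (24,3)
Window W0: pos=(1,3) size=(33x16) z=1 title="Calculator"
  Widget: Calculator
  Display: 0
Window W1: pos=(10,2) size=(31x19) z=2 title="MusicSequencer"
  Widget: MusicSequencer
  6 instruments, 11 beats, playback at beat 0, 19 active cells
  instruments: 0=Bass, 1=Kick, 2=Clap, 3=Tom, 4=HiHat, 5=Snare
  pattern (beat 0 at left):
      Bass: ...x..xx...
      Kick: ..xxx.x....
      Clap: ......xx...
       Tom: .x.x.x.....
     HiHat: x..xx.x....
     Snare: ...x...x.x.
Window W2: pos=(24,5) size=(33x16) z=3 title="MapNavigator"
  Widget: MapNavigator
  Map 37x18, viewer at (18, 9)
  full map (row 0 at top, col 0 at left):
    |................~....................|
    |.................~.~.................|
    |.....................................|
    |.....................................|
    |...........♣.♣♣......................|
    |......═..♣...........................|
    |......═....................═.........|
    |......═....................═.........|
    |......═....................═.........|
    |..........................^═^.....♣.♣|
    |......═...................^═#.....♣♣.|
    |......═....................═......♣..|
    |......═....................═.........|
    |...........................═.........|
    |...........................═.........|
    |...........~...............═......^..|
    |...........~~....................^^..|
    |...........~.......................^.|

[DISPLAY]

er              ┃                 
────────────────┨                 
┏━━━━━━━━━━━━━━━━━━━━━━━━━━━━━━━┓ 
┃ MapNavigator                  ┃ 
┠───────────────────────────────┨ 
┃...............................┃ 
┃........♣.♣♣...................┃ 
┃...═..♣........................┃ 
┃...═....................═......┃ 
┃...═....................═......┃ 
┃...═....................═......┃ 
┃...............@.......^═^.....┃ 
┃...═...................^═#.....┃ 
┃...═....................═......┃ 
┃...═....................═......┃ 
┃........................═......┃ 


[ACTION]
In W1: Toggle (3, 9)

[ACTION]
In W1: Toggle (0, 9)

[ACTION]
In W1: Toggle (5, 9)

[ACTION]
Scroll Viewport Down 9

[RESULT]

┏━━━━━━━━━━━━━━━━━━━━━━━━━━━━━━━┓ 
┃ MapNavigator                  ┃ 
┠───────────────────────────────┨ 
┃...............................┃ 
┃........♣.♣♣...................┃ 
┃...═..♣........................┃ 
┃...═....................═......┃ 
┃...═....................═......┃ 
┃...═....................═......┃ 
┃...............@.......^═^.....┃ 
┃...═...................^═#.....┃ 
┃...═....................═......┃ 
┃...═....................═......┃ 
┃........................═......┃ 
┃........................═......┃ 
┗━━━━━━━━━━━━━━━━━━━━━━━━━━━━━━━┛ 


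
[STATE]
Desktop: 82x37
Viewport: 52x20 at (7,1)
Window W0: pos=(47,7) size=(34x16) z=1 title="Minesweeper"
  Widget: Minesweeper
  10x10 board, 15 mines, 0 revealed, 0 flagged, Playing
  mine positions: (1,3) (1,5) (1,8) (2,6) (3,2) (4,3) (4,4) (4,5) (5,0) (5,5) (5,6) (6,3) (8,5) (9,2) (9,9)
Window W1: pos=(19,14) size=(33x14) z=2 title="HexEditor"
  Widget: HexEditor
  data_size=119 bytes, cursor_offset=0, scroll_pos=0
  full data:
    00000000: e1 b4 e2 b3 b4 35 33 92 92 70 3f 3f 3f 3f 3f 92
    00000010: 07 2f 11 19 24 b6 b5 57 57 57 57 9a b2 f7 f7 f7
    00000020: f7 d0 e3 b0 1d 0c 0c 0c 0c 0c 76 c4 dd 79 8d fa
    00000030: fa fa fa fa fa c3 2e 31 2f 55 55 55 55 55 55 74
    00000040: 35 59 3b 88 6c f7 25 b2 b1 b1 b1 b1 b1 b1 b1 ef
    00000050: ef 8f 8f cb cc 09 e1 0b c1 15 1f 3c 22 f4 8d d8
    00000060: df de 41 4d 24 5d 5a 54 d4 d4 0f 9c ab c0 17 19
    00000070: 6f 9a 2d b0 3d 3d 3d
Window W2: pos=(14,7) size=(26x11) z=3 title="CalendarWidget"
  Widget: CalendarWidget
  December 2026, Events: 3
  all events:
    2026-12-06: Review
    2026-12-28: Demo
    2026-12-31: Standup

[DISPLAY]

                                                    
                                                    
                                                    
                                                    
                                                    
                                                    
       ┏━━━━━━━━━━━━━━━━━━━━━━━━┓       ┏━━━━━━━━━━━
       ┃ CalendarWidget         ┃       ┃ Minesweepe
       ┠────────────────────────┨       ┠───────────
       ┃     December 2026      ┃       ┃■■■■■■■■■■ 
       ┃Mo Tu We Th Fr Sa Su    ┃       ┃■■■■■■■■■■ 
       ┃    1  2  3  4  5  6*   ┃       ┃■■■■■■■■■■ 
       ┃ 7  8  9 10 11 12 13    ┃       ┃■■■■■■■■■■ 
       ┃14 15 16 17 18 19 20    ┃━━━━━━━━━━━┓■■■■■■ 
       ┃21 22 23 24 25 26 27    ┃           ┃■■■■■■ 
       ┃28* 29 30 31*           ┃───────────┨■■■■■■ 
       ┗━━━━━━━━━━━━━━━━━━━━━━━━┛3 b4 35 33 ┃■■■■■■ 
            ┃00000010  07 2f 11 19 24 b6 b5 ┃■■■■■■ 
            ┃00000020  f7 d0 e3 b0 1d 0c 0c ┃■■■■■■ 
            ┃00000030  fa fa fa fa fa c3 2e ┃       


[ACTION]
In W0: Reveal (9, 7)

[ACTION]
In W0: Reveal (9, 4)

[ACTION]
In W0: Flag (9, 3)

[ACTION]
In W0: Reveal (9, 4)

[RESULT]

                                                    
                                                    
                                                    
                                                    
                                                    
                                                    
       ┏━━━━━━━━━━━━━━━━━━━━━━━━┓       ┏━━━━━━━━━━━
       ┃ CalendarWidget         ┃       ┃ Minesweepe
       ┠────────────────────────┨       ┠───────────
       ┃     December 2026      ┃       ┃■■■■■■■■■■ 
       ┃Mo Tu We Th Fr Sa Su    ┃       ┃■■■■■■■■■■ 
       ┃    1  2  3  4  5  6*   ┃       ┃■■■■■■■211 
       ┃ 7  8  9 10 11 12 13    ┃       ┃■■■■■■■1   
       ┃14 15 16 17 18 19 20    ┃━━━━━━━━━━━┓■■■1   
       ┃21 22 23 24 25 26 27    ┃           ┃■■■1   
       ┃28* 29 30 31*           ┃───────────┨■■21   
       ┗━━━━━━━━━━━━━━━━━━━━━━━━┛3 b4 35 33 ┃■■1    
            ┃00000010  07 2f 11 19 24 b6 b5 ┃■■1 11 
            ┃00000020  f7 d0 e3 b0 1d 0c 0c ┃1■1 1■ 
            ┃00000030  fa fa fa fa fa c3 2e ┃       
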